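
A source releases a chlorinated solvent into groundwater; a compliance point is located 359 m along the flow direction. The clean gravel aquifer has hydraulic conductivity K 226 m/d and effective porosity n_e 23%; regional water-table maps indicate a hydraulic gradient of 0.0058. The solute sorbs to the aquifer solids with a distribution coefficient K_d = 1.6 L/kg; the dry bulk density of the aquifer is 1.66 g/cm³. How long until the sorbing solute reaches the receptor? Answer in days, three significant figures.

790 days

q = Ki = 226 × 0.0058 = 1.311 m/d
Average linear velocity = 1.311 / 0.23 = 5.699 m/d
Retardation R = 1 + ρ_b·K_d/n = 1 + 1.66×1.6/0.23 = 12.55
Contaminant velocity v_c = v/R = 5.699/12.55 = 0.4542 m/d
t = L/v_c = 359/0.4542 = 790.4 d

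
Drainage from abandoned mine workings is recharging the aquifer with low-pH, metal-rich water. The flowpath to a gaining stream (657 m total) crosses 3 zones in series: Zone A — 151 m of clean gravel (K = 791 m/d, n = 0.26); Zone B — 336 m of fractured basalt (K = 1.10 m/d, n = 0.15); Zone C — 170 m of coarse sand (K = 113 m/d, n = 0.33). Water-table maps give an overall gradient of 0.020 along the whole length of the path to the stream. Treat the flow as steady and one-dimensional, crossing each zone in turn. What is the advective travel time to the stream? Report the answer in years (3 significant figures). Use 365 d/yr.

9.33 years

Continuity: the same q passes through each zone, so ΔH = q·Σ(L_j/K_j) — the zones act as resistances in series.
Σ(L/K) = 151/791 + 336/1.10 + 170/113 = 0.1909 + 305.5 + 1.504 = 307.1 d
K_eq = L_total / Σ(L/K) = 657 / 307.1 = 2.139 m/d
q = K_eq · i = 2.139 × 0.020 = 0.04278 m/d (same in every zone)
Zone A: v = q/n = 0.04278/0.26 = 0.1645 m/d → t_A = 151/0.1645 = 917.7 d
Zone B: v = q/n = 0.04278/0.15 = 0.2852 m/d → t_B = 336/0.2852 = 1178 d
Zone C: v = q/n = 0.04278/0.33 = 0.1296 m/d → t_C = 170/0.1296 = 1311 d
Total t = 917.7 + 1178 + 1311 = 3407 d
   = 3407 / 365 = 9.33 yr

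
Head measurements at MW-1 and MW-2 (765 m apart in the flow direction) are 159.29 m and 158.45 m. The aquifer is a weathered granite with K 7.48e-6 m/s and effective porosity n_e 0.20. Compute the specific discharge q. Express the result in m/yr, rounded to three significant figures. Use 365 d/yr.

0.259 m/yr

Hydraulic gradient i = (159.29 − 158.45) / 765 = 0.84 / 765 = 0.001098
K = 7.48e-6 m/s × 86400 s/d = 0.6463 m/d
Specific discharge q = 0.6463 × 0.001098 = 7.096e-4 m/d
   = 7.096e-4 × 365 = 0.259 m/yr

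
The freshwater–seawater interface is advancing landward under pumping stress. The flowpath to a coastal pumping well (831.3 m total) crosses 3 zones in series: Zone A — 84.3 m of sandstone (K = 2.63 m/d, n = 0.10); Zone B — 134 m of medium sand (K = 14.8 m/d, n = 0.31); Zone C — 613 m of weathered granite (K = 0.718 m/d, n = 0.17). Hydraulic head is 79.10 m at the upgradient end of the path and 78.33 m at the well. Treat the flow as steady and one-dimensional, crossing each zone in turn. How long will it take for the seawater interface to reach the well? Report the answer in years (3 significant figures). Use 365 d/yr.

491 years

Total head drop ΔH = 79.10 − 78.33 = 0.77 m
Steady 1-D flow in series ⇒ the Darcy flux q is identical in every zone and the zone head losses add (resistances L/K in series).
Σ(L/K) = 84.3/2.63 + 134/14.8 + 613/0.718 = 32.05 + 9.054 + 853.8 = 894.9 d
q = ΔH / Σ(L/K) = 0.77 / 894.9 = 8.605e-4 m/d (same in every zone)
Zone A: v = q/n = 8.605e-4/0.10 = 0.008605 m/d → t_A = 84.3/0.008605 = 9797 d
Zone B: v = q/n = 8.605e-4/0.31 = 0.002776 m/d → t_B = 134/0.002776 = 48280 d
Zone C: v = q/n = 8.605e-4/0.17 = 0.005062 m/d → t_C = 613/0.005062 = 121100 d
Total t = 9797 + 48280 + 121100 = 179200 d
   = 179200 / 365 = 491 yr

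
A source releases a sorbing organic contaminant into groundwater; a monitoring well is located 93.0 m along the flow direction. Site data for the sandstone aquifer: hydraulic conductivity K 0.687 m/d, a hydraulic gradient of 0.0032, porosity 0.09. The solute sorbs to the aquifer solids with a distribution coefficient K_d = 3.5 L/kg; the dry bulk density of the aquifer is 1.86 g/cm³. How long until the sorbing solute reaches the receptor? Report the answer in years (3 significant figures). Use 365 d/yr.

765 years

Specific discharge q = 0.687 × 0.0032 = 0.002198 m/d
Average linear velocity = 0.002198 / 0.09 = 0.02443 m/d
Retardation R = 1 + ρ_b·K_d/n = 1 + 1.86×3.5/0.09 = 73.33
Contaminant velocity v_c = v/R = 0.02443/73.33 = 3.331e-4 m/d
t = L/v_c = 93.0/3.331e-4 = 279200 d
   = 279200/365 = 765 yr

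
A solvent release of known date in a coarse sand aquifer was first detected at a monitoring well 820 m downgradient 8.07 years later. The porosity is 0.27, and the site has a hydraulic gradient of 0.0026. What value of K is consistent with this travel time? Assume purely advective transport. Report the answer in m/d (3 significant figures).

28.9 m/d

t = 8.07 years = 2946 d
v = L / t = 820 / 2946 = 0.2784 m/d
K = v · n / i = 0.2784 × 0.27 / 0.0026 = 28.9 m/d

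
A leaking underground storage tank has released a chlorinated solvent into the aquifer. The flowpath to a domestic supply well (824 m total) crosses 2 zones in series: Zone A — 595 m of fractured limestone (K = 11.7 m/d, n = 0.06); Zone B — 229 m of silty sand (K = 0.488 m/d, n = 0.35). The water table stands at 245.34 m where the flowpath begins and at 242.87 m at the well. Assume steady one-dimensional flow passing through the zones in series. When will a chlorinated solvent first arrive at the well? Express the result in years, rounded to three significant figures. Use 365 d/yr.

Total head drop ΔH = 245.34 − 242.87 = 2.47 m
Continuity: the same q passes through each zone, so ΔH = q·Σ(L_j/K_j) — the zones act as resistances in series.
Σ(L/K) = 595/11.7 + 229/0.488 = 50.85 + 469.3 = 520.1 d
q = ΔH / Σ(L/K) = 2.47 / 520.1 = 0.004749 m/d (same in every zone)
Zone A: v = q/n = 0.004749/0.06 = 0.07915 m/d → t_A = 595/0.07915 = 7517 d
Zone B: v = q/n = 0.004749/0.35 = 0.01357 m/d → t_B = 229/0.01357 = 16880 d
Total t = 7517 + 16880 = 24390 d
   = 24390 / 365 = 66.8 yr

66.8 years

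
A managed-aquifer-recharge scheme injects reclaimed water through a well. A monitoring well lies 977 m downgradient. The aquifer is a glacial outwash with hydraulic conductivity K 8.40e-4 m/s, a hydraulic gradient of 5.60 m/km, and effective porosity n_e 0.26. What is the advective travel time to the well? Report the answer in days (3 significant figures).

K = 8.40e-4 m/s × 86400 s/d = 72.58 m/d
Darcy flux q = K·i = 72.58 × 0.0056 = 0.4064 m/d
Average linear velocity = 0.4064 / 0.26 = 1.563 m/d
t = L / v = 977 / 1.563 = 625.0 d

625 days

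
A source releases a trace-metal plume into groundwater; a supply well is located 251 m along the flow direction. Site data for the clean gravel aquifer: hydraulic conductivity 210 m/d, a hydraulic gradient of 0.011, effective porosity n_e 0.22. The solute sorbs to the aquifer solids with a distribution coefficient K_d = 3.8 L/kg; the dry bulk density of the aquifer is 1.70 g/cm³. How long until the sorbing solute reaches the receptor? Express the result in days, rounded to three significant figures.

Specific discharge q = 210 × 0.011 = 2.310 m/d
v = Ki/n = 210·0.011/0.22 = 10.50 m/d
Retardation R = 1 + ρ_b·K_d/n = 1 + 1.70×3.8/0.22 = 30.36
Contaminant velocity v_c = v/R = 10.50/30.36 = 0.3458 m/d
t = L/v_c = 251/0.3458 = 725.8 d

726 days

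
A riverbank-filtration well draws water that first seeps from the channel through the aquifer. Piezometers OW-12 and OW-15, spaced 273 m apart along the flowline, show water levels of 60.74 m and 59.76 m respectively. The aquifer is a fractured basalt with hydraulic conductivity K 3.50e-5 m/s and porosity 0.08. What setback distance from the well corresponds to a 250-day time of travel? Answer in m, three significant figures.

33.9 m

Hydraulic gradient i = (60.74 − 59.76) / 273 = 0.98 / 273 = 0.003590
K = 3.50e-5 m/s × 86400 s/d = 3.024 m/d
Darcy flux q = K·i = 3.024 × 0.003590 = 0.01086 m/d
v_s = q/n_e = 0.01086/0.08 = 0.1357 m/d
L = v × T = 0.1357 × 250 = 33.92 m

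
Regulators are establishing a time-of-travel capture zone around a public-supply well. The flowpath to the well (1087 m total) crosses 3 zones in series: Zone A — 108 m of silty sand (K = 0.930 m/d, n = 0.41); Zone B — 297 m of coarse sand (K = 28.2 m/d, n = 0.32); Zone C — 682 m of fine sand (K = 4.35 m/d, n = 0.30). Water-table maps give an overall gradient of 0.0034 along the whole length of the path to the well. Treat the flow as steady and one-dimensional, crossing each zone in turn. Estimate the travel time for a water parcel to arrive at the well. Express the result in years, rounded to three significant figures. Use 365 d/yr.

72.3 years

For zones in series the flux q is common to all zones; the equivalent conductivity is the harmonic (thickness-weighted) mean, K_eq = L_total / Σ(L_j/K_j).
Σ(L/K) = 108/0.930 + 297/28.2 + 682/4.35 = 116.1 + 10.53 + 156.8 = 283.4 d
K_eq = L_total / Σ(L/K) = 1087 / 283.4 = 3.835 m/d
q = K_eq · i = 3.835 × 0.0034 = 0.01304 m/d (same in every zone)
Zone A: v = q/n = 0.01304/0.41 = 0.03180 m/d → t_A = 108/0.03180 = 3396 d
Zone B: v = q/n = 0.01304/0.32 = 0.04075 m/d → t_B = 297/0.04075 = 7289 d
Zone C: v = q/n = 0.01304/0.30 = 0.04346 m/d → t_C = 682/0.04346 = 15690 d
Total t = 3396 + 7289 + 15690 = 26380 d
   = 26380 / 365 = 72.3 yr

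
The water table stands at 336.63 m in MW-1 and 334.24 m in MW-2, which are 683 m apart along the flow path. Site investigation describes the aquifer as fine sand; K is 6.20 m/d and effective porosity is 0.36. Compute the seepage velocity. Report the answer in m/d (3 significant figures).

Hydraulic gradient i = (336.63 − 334.24) / 683 = 2.39 / 683 = 0.003499
Darcy flux q = K·i = 6.20 × 0.003499 = 0.02170 m/d
Seepage velocity v = q / n = 0.02170 / 0.36 = 0.06027 m/d

0.0603 m/d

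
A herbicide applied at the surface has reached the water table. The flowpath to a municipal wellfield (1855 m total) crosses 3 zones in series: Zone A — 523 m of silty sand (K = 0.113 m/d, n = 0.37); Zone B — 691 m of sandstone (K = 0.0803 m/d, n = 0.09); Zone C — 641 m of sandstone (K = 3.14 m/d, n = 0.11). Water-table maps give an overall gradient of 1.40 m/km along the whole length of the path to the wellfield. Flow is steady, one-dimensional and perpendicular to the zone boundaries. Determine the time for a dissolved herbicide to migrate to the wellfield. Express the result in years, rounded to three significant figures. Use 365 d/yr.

Steady 1-D flow in series ⇒ the Darcy flux q is identical in every zone and the zone head losses add (resistances L/K in series).
Σ(L/K) = 523/0.113 + 691/0.0803 + 641/3.14 = 4628 + 8605 + 204.1 = 13440 d
K_eq = L_total / Σ(L/K) = 1855 / 13440 = 0.1380 m/d
q = K_eq · i = 0.1380 × 0.0014 = 1.933e-4 m/d (same in every zone)
Zone A: v = q/n = 1.933e-4/0.37 = 5.223e-4 m/d → t_A = 523/5.223e-4 = 1.001e6 d
Zone B: v = q/n = 1.933e-4/0.09 = 0.002147 m/d → t_B = 691/0.002147 = 321800 d
Zone C: v = q/n = 1.933e-4/0.11 = 0.001757 m/d → t_C = 641/0.001757 = 364800 d
Total t = 1.001e6 + 321800 + 364800 = 1.688e6 d
   = 1.688e6 / 365 = 4620 yr

4620 years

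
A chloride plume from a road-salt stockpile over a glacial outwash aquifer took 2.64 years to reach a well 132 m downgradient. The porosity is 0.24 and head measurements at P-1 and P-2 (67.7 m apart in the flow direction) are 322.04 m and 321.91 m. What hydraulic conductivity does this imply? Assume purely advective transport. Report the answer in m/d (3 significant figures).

Hydraulic gradient i = (322.04 − 321.91) / 67.7 = 0.13 / 67.7 = 0.001920
t = 2.64 years = 963.6 d
v = L / t = 132 / 963.6 = 0.1370 m/d
K = v · n / i = 0.1370 × 0.24 / 0.001920 = 17.1 m/d

17.1 m/d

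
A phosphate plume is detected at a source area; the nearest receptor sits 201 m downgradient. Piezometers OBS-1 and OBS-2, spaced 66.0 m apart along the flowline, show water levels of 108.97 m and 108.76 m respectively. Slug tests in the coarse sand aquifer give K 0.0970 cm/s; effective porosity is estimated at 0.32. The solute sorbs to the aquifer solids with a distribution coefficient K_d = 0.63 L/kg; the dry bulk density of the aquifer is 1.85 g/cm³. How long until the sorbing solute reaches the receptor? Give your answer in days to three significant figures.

1120 days

Hydraulic gradient i = (108.97 − 108.76) / 66.0 = 0.21 / 66.0 = 0.003182
K = 0.0970 cm/s × 864 = 83.81 m/d
q = Ki = 83.81 × 0.003182 = 0.2667 m/d
Seepage velocity v = q / n = 0.2667 / 0.32 = 0.8333 m/d
Retardation R = 1 + ρ_b·K_d/n = 1 + 1.85×0.63/0.32 = 4.642
Contaminant velocity v_c = v/R = 0.8333/4.642 = 0.1795 m/d
t = L/v_c = 201/0.1795 = 1120 d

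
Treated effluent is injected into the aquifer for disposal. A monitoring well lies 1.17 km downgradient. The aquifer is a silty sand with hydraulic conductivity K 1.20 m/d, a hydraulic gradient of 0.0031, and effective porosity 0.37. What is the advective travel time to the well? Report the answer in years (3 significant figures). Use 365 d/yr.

Specific discharge q = 1.20 × 0.0031 = 0.003720 m/d
v = Ki/n = 1.20·0.0031/0.37 = 0.01005 m/d
L = 1.17 km = 1170 m
t = L / v = 1170 / 0.01005 = 116400 d
   = 116400 / 365 = 319 yr

319 years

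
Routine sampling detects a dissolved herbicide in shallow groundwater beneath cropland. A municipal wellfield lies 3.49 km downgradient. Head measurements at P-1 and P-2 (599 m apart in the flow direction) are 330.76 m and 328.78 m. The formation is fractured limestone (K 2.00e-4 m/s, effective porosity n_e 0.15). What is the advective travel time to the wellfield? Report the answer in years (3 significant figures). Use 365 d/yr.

Hydraulic gradient i = (330.76 − 328.78) / 599 = 1.98 / 599 = 0.003306
K = 2.00e-4 m/s × 86400 s/d = 17.28 m/d
Darcy flux q = K·i = 17.28 × 0.003306 = 0.05712 m/d
Seepage velocity v = q / n = 0.05712 / 0.15 = 0.3808 m/d
L = 3.49 km = 3490 m
t = L / v = 3490 / 0.3808 = 9165 d
   = 9165 / 365 = 25.1 yr

25.1 years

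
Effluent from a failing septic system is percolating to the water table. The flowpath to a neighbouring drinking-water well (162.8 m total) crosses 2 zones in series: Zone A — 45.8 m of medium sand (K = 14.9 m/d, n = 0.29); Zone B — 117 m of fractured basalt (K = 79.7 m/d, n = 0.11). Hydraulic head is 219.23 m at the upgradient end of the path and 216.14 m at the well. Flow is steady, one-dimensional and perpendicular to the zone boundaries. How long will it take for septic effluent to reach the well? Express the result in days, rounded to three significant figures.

38.4 days

Total head drop ΔH = 219.23 − 216.14 = 3.09 m
Continuity: the same q passes through each zone, so ΔH = q·Σ(L_j/K_j) — the zones act as resistances in series.
Σ(L/K) = 45.8/14.9 + 117/79.7 = 3.074 + 1.468 = 4.542 d
q = ΔH / Σ(L/K) = 3.09 / 4.542 = 0.6803 m/d (same in every zone)
Zone A: v = q/n = 0.6803/0.29 = 2.346 m/d → t_A = 45.8/2.346 = 19.52 d
Zone B: v = q/n = 0.6803/0.11 = 6.185 m/d → t_B = 117/6.185 = 18.92 d
Total t = 19.52 + 18.92 = 38.44 d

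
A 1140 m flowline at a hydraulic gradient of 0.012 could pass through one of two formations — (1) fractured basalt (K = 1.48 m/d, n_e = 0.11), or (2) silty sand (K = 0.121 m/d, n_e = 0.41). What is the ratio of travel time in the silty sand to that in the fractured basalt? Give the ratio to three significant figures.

Unit 1 (fractured basalt): v = 1.48×0.012/0.11 = 0.1615 m/d, t = 1140/0.1615 = 7061 d
Unit 2 (silty sand): v = 0.121×0.012/0.41 = 0.003541 m/d, t = 1140/0.003541 = 321900 d
t(silty sand) / t(fractured basalt) = 321900/7061 = 45.6

45.6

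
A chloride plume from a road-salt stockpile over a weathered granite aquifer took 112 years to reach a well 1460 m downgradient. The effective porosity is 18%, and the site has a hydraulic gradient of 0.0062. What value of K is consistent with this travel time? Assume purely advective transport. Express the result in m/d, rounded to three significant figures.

1.04 m/d

t = 112 years = 40880 d
v = L / t = 1460 / 40880 = 0.03571 m/d
K = v · n / i = 0.03571 × 0.18 / 0.0062 = 1.04 m/d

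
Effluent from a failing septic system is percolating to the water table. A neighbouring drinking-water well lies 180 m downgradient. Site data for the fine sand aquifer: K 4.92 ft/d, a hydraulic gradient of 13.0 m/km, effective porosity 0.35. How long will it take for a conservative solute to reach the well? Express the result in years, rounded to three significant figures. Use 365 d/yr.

K = 4.92 ft/d × 0.3048 = 1.500 m/d
q = Ki = 1.500 × 0.013 = 0.01950 m/d
v_s = q/n_e = 0.01950/0.35 = 0.05570 m/d
t = L / v = 180 / 0.05570 = 3232 d
   = 3232 / 365 = 8.85 yr

8.85 years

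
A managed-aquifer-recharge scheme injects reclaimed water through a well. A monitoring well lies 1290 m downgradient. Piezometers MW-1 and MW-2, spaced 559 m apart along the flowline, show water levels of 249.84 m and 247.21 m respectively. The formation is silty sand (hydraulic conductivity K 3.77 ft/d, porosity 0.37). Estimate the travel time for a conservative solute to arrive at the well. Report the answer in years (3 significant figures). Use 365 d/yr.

Hydraulic gradient i = (249.84 − 247.21) / 559 = 2.63 / 559 = 0.004705
K = 3.77 ft/d × 0.3048 = 1.149 m/d
q = Ki = 1.149 × 0.004705 = 0.005406 m/d
v = Ki/n = 1.149·0.004705/0.37 = 0.01461 m/d
t = L / v = 1290 / 0.01461 = 88290 d
   = 88290 / 365 = 242 yr

242 years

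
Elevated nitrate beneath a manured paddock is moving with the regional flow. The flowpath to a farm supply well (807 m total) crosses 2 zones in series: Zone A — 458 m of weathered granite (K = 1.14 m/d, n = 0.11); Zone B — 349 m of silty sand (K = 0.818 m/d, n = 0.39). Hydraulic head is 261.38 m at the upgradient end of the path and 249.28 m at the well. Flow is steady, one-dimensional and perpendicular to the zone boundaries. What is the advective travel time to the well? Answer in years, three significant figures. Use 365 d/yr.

35.0 years

Total head drop ΔH = 261.38 − 249.28 = 12.10 m
Continuity: the same q passes through each zone, so ΔH = q·Σ(L_j/K_j) — the zones act as resistances in series.
Σ(L/K) = 458/1.14 + 349/0.818 = 401.8 + 426.7 = 828.4 d
q = ΔH / Σ(L/K) = 12.10 / 828.4 = 0.01461 m/d (same in every zone)
Zone A: v = q/n = 0.01461/0.11 = 0.1328 m/d → t_A = 458/0.1328 = 3449 d
Zone B: v = q/n = 0.01461/0.39 = 0.03745 m/d → t_B = 349/0.03745 = 9319 d
Total t = 3449 + 9319 = 12770 d
   = 12770 / 365 = 35.0 yr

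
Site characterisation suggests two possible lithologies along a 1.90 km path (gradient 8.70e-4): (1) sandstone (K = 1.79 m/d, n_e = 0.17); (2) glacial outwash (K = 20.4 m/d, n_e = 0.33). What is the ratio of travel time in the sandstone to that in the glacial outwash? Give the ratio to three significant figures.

Unit 1 (sandstone): v = 1.79×8.7e-4/0.17 = 0.009161 m/d, t = 1900/0.009161 = 207400 d
Unit 2 (glacial outwash): v = 20.4×8.7e-4/0.33 = 0.05378 m/d, t = 1900/0.05378 = 35330 d
t(sandstone) / t(glacial outwash) = 207400/35330 = 5.87

5.87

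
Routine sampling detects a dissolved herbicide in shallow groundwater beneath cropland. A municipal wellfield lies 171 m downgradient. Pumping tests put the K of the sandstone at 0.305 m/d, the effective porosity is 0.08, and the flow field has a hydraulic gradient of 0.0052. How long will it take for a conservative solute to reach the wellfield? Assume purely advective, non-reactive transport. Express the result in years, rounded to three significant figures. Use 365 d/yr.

23.6 years

q = Ki = 0.305 × 0.0052 = 0.001586 m/d
v = Ki/n = 0.305·0.0052/0.08 = 0.01983 m/d
t = L / v = 171 / 0.01983 = 8625 d
   = 8625 / 365 = 23.6 yr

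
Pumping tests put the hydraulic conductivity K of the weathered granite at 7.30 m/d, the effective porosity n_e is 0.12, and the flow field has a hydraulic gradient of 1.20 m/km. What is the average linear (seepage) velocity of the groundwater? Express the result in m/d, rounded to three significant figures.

0.0730 m/d

q = Ki = 7.30 × 0.0012 = 0.008760 m/d
v_s = q/n_e = 0.008760/0.12 = 0.07300 m/d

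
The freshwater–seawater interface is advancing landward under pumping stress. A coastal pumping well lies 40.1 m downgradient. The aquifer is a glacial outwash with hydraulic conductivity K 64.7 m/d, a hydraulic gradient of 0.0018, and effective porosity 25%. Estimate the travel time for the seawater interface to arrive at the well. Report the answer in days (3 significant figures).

86.1 days

Specific discharge q = 64.7 × 0.0018 = 0.1165 m/d
Average linear velocity = 0.1165 / 0.25 = 0.4658 m/d
t = L / v = 40.1 / 0.4658 = 86.08 d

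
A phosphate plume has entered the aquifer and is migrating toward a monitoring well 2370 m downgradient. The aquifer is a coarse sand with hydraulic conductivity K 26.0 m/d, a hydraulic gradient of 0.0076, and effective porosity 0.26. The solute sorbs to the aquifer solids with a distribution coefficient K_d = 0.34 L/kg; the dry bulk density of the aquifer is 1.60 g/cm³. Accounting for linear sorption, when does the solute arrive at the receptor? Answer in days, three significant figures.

Darcy flux q = K·i = 26.0 × 0.0076 = 0.1976 m/d
v_s = q/n_e = 0.1976/0.26 = 0.7600 m/d
Retardation R = 1 + ρ_b·K_d/n = 1 + 1.60×0.34/0.26 = 3.092
Contaminant velocity v_c = v/R = 0.7600/3.092 = 0.2458 m/d
t = L/v_c = 2370/0.2458 = 9643 d

9640 days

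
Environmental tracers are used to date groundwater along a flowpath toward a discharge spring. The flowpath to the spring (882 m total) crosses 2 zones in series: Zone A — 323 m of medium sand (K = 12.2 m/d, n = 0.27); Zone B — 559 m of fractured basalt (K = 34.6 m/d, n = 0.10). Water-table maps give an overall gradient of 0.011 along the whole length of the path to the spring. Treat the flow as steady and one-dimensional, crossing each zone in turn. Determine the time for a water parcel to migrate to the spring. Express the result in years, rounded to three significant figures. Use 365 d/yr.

Continuity: the same q passes through each zone, so ΔH = q·Σ(L_j/K_j) — the zones act as resistances in series.
Σ(L/K) = 323/12.2 + 559/34.6 = 26.48 + 16.16 = 42.63 d
K_eq = L_total / Σ(L/K) = 882 / 42.63 = 20.69 m/d
q = K_eq · i = 20.69 × 0.011 = 0.2276 m/d (same in every zone)
Zone A: v = q/n = 0.2276/0.27 = 0.8429 m/d → t_A = 323/0.8429 = 383.2 d
Zone B: v = q/n = 0.2276/0.10 = 2.276 m/d → t_B = 559/2.276 = 245.6 d
Total t = 383.2 + 245.6 = 628.8 d
   = 628.8 / 365 = 1.72 yr

1.72 years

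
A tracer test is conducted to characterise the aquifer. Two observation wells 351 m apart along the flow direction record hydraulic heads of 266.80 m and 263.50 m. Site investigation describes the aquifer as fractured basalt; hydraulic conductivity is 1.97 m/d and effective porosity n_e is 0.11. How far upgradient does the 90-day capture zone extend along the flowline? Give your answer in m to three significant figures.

Hydraulic gradient i = (266.80 − 263.50) / 351 = 3.30 / 351 = 0.009402
q = Ki = 1.97 × 0.009402 = 0.01852 m/d
v_s = q/n_e = 0.01852/0.11 = 0.1684 m/d
L = v × T = 0.1684 × 90 = 15.15 m

15.2 m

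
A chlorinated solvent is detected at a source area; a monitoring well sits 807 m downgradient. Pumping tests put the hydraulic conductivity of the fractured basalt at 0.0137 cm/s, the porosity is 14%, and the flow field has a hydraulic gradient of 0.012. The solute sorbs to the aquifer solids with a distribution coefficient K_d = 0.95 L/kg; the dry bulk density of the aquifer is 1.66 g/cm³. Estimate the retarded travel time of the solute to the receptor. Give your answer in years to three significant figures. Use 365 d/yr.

26.7 years

K = 0.0137 cm/s × 864 = 11.84 m/d
Darcy flux q = K·i = 11.84 × 0.012 = 0.1420 m/d
v = Ki/n = 11.84·0.012/0.14 = 1.015 m/d
Retardation R = 1 + ρ_b·K_d/n = 1 + 1.66×0.95/0.14 = 12.26
Contaminant velocity v_c = v/R = 1.015/12.26 = 0.08273 m/d
t = L/v_c = 807/0.08273 = 9755 d
   = 9755/365 = 26.7 yr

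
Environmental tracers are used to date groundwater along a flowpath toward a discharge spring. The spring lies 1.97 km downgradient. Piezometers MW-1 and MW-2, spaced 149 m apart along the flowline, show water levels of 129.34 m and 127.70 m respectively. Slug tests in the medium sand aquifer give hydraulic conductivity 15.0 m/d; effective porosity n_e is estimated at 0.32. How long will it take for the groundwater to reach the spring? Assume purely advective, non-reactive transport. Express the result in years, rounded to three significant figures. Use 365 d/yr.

Hydraulic gradient i = (129.34 − 127.70) / 149 = 1.64 / 149 = 0.01101
Darcy flux q = K·i = 15.0 × 0.01101 = 0.1651 m/d
Seepage velocity v = q / n = 0.1651 / 0.32 = 0.5159 m/d
L = 1.97 km = 1970 m
t = L / v = 1970 / 0.5159 = 3818 d
   = 3818 / 365 = 10.5 yr

10.5 years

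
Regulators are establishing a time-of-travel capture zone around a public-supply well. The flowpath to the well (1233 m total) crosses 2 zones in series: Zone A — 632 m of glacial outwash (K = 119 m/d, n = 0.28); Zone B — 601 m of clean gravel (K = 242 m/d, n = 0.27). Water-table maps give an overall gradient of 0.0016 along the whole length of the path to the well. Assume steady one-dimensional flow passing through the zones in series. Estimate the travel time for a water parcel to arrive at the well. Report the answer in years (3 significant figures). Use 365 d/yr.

3.67 years

Steady 1-D flow in series ⇒ the Darcy flux q is identical in every zone and the zone head losses add (resistances L/K in series).
Σ(L/K) = 632/119 + 601/242 = 5.311 + 2.483 = 7.794 d
K_eq = L_total / Σ(L/K) = 1233 / 7.794 = 158.2 m/d
q = K_eq · i = 158.2 × 0.0016 = 0.2531 m/d (same in every zone)
Zone A: v = q/n = 0.2531/0.28 = 0.9039 m/d → t_A = 632/0.9039 = 699.2 d
Zone B: v = q/n = 0.2531/0.27 = 0.9374 m/d → t_B = 601/0.9374 = 641.1 d
Total t = 699.2 + 641.1 = 1340 d
   = 1340 / 365 = 3.67 yr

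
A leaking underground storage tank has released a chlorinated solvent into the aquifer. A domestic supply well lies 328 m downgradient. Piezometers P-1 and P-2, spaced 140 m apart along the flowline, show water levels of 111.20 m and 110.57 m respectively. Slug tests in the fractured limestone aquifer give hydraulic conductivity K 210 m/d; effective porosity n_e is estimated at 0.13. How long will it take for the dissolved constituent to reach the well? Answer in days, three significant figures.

45.1 days

Hydraulic gradient i = (111.20 − 110.57) / 140 = 0.63 / 140 = 0.004500
Specific discharge q = 210 × 0.004500 = 0.9450 m/d
Seepage velocity v = q / n = 0.9450 / 0.13 = 7.269 m/d
t = L / v = 328 / 7.269 = 45.12 d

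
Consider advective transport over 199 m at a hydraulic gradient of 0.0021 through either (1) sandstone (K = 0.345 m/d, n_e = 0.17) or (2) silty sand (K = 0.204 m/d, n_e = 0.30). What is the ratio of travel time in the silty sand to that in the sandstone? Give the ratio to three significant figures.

Unit 1 (sandstone): v = 0.345×0.0021/0.17 = 0.004262 m/d, t = 199/0.004262 = 46690 d
Unit 2 (silty sand): v = 0.204×0.0021/0.30 = 0.001428 m/d, t = 199/0.001428 = 139400 d
t(silty sand) / t(sandstone) = 139400/46690 = 2.98

2.98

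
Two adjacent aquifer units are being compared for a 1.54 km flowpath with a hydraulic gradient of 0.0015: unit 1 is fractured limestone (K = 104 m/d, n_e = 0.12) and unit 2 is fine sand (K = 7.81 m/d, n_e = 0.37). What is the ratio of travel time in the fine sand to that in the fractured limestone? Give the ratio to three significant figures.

41.1

Unit 1 (fractured limestone): v = 104×0.0015/0.12 = 1.300 m/d, t = 1540/1.300 = 1185 d
Unit 2 (fine sand): v = 7.81×0.0015/0.37 = 0.03166 m/d, t = 1540/0.03166 = 48640 d
t(fine sand) / t(fractured limestone) = 48640/1185 = 41.1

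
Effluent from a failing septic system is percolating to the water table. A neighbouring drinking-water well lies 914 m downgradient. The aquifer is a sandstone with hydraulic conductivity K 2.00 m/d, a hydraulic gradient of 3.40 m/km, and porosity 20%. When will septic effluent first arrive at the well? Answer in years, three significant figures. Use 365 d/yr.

q = Ki = 2.00 × 0.0034 = 0.006800 m/d
Average linear velocity = 0.006800 / 0.20 = 0.03400 m/d
t = L / v = 914 / 0.03400 = 26880 d
   = 26880 / 365 = 73.7 yr

73.7 years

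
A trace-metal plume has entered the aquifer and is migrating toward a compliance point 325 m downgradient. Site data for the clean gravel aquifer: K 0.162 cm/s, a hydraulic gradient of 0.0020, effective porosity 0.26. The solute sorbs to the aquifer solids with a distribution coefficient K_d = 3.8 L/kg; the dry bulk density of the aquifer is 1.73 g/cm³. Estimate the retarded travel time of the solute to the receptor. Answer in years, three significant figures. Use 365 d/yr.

21.7 years

K = 0.162 cm/s × 864 = 140.0 m/d
Specific discharge q = 140.0 × 0.0020 = 0.2799 m/d
v_s = q/n_e = 0.2799/0.26 = 1.077 m/d
Retardation R = 1 + ρ_b·K_d/n = 1 + 1.73×3.8/0.26 = 26.28
Contaminant velocity v_c = v/R = 1.077/26.28 = 0.04096 m/d
t = L/v_c = 325/0.04096 = 7934 d
   = 7934/365 = 21.7 yr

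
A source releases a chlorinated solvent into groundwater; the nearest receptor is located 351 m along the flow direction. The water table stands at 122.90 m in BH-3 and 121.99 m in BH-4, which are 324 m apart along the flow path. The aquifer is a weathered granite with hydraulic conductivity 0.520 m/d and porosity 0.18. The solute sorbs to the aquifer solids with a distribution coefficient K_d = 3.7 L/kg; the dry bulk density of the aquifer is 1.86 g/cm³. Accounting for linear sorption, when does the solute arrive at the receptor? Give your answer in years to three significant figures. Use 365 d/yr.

4650 years

Hydraulic gradient i = (122.90 − 121.99) / 324 = 0.91 / 324 = 0.002809
q = Ki = 0.520 × 0.002809 = 0.001460 m/d
Average linear velocity = 0.001460 / 0.18 = 0.008114 m/d
Retardation R = 1 + ρ_b·K_d/n = 1 + 1.86×3.7/0.18 = 39.23
Contaminant velocity v_c = v/R = 0.008114/39.23 = 2.068e-4 m/d
t = L/v_c = 351/2.068e-4 = 1.697e6 d
   = 1.697e6/365 = 4650 yr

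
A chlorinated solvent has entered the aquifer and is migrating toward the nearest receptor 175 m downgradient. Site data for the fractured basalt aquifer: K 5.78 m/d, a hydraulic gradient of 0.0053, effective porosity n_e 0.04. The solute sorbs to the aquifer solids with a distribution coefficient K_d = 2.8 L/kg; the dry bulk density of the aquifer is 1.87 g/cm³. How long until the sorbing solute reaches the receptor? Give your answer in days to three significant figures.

Specific discharge q = 5.78 × 0.0053 = 0.03063 m/d
v = Ki/n = 5.78·0.0053/0.04 = 0.7659 m/d
Retardation R = 1 + ρ_b·K_d/n = 1 + 1.87×2.8/0.04 = 131.9
Contaminant velocity v_c = v/R = 0.7659/131.9 = 0.005806 m/d
t = L/v_c = 175/0.005806 = 30140 d

30100 days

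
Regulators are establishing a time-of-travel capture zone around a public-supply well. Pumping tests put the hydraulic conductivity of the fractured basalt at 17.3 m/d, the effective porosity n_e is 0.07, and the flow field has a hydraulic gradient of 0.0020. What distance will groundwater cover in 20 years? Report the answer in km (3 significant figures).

3.61 km

Specific discharge q = 17.3 × 0.0020 = 0.03460 m/d
Average linear velocity = 0.03460 / 0.07 = 0.4943 m/d
T = 20 yr × 365 = 7300 d
L = v × T = 0.4943 × 7300 = 3608 m
   = 3.61 km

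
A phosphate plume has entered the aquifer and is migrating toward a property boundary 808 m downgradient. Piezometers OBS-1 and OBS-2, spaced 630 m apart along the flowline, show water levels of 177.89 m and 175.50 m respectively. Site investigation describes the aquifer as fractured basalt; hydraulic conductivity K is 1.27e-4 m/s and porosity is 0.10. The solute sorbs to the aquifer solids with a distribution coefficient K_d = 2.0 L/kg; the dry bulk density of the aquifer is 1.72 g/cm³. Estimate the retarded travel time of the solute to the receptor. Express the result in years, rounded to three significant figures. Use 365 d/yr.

Hydraulic gradient i = (177.89 − 175.50) / 630 = 2.39 / 630 = 0.003794
K = 1.27e-4 m/s × 86400 s/d = 10.97 m/d
Darcy flux q = K·i = 10.97 × 0.003794 = 0.04163 m/d
Average linear velocity = 0.04163 / 0.10 = 0.4163 m/d
Retardation R = 1 + ρ_b·K_d/n = 1 + 1.72×2.0/0.10 = 35.40
Contaminant velocity v_c = v/R = 0.4163/35.40 = 0.01176 m/d
t = L/v_c = 808/0.01176 = 68710 d
   = 68710/365 = 188 yr

188 years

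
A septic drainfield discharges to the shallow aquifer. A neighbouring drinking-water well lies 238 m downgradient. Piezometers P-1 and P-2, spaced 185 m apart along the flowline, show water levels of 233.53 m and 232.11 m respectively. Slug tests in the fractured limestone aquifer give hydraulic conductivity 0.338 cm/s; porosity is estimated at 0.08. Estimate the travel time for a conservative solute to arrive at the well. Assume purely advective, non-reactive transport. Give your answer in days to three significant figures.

Hydraulic gradient i = (233.53 − 232.11) / 185 = 1.42 / 185 = 0.007676
K = 0.338 cm/s × 864 = 292.0 m/d
Darcy flux q = K·i = 292.0 × 0.007676 = 2.242 m/d
v_s = q/n_e = 2.242/0.08 = 28.02 m/d
t = L / v = 238 / 28.02 = 8.494 d

8.49 days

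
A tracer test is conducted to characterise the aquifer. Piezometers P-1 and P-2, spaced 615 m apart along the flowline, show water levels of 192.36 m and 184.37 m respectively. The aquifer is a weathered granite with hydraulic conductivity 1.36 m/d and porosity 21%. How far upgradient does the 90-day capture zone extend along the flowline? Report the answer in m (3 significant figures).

7.57 m

Hydraulic gradient i = (192.36 − 184.37) / 615 = 7.99 / 615 = 0.01299
Darcy flux q = K·i = 1.36 × 0.01299 = 0.01767 m/d
v = Ki/n = 1.36·0.01299/0.21 = 0.08414 m/d
L = v × T = 0.08414 × 90 = 7.572 m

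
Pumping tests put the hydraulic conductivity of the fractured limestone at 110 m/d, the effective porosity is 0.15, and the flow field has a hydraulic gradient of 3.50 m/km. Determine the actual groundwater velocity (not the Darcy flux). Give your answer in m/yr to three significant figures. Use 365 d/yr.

937 m/yr

Specific discharge q = 110 × 0.0035 = 0.3850 m/d
v = Ki/n = 110·0.0035/0.15 = 2.567 m/d
   = 2.567 × 365 = 937 m/yr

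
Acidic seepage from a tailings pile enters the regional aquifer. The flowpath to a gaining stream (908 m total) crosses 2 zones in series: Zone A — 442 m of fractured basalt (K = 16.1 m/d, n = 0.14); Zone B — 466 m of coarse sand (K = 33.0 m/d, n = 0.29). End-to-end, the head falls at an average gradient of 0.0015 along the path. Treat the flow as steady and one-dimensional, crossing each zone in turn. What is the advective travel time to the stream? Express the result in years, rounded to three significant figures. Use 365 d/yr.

For zones in series the flux q is common to all zones; the equivalent conductivity is the harmonic (thickness-weighted) mean, K_eq = L_total / Σ(L_j/K_j).
Σ(L/K) = 442/16.1 + 466/33.0 = 27.45 + 14.12 = 41.57 d
K_eq = L_total / Σ(L/K) = 908 / 41.57 = 21.84 m/d
q = K_eq · i = 21.84 × 0.0015 = 0.03276 m/d (same in every zone)
Zone A: v = q/n = 0.03276/0.14 = 0.2340 m/d → t_A = 442/0.2340 = 1889 d
Zone B: v = q/n = 0.03276/0.29 = 0.1130 m/d → t_B = 466/0.1130 = 4125 d
Total t = 1889 + 4125 = 6014 d
   = 6014 / 365 = 16.5 yr

16.5 years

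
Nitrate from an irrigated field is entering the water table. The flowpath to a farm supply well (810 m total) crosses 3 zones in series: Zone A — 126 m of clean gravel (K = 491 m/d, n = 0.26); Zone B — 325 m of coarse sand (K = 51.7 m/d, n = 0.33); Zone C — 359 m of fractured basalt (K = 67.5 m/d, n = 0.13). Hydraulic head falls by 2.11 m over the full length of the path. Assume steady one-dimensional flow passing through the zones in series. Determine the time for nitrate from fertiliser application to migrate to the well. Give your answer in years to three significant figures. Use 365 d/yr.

Continuity: the same q passes through each zone, so ΔH = q·Σ(L_j/K_j) — the zones act as resistances in series.
Σ(L/K) = 126/491 + 325/51.7 + 359/67.5 = 0.2566 + 6.286 + 5.319 = 11.86 d
q = ΔH / Σ(L/K) = 2.11 / 11.86 = 0.1779 m/d (same in every zone)
Zone A: v = q/n = 0.1779/0.26 = 0.6842 m/d → t_A = 126/0.6842 = 184.2 d
Zone B: v = q/n = 0.1779/0.33 = 0.5391 m/d → t_B = 325/0.5391 = 602.9 d
Zone C: v = q/n = 0.1779/0.13 = 1.368 m/d → t_C = 359/1.368 = 262.4 d
Total t = 184.2 + 602.9 + 262.4 = 1049 d
   = 1049 / 365 = 2.88 yr

2.88 years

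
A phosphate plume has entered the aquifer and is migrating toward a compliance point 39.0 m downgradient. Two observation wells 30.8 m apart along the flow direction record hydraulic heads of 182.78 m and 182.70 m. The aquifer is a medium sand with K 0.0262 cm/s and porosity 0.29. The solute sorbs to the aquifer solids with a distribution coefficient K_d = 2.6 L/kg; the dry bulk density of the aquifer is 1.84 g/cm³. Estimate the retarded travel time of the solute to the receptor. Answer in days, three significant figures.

3370 days

Hydraulic gradient i = (182.78 − 182.70) / 30.8 = 0.08 / 30.8 = 0.002597
K = 0.0262 cm/s × 864 = 22.64 m/d
Specific discharge q = 22.64 × 0.002597 = 0.05880 m/d
Seepage velocity v = q / n = 0.05880 / 0.29 = 0.2027 m/d
Retardation R = 1 + ρ_b·K_d/n = 1 + 1.84×2.6/0.29 = 17.50
Contaminant velocity v_c = v/R = 0.2027/17.50 = 0.01159 m/d
t = L/v_c = 39.0/0.01159 = 3366 d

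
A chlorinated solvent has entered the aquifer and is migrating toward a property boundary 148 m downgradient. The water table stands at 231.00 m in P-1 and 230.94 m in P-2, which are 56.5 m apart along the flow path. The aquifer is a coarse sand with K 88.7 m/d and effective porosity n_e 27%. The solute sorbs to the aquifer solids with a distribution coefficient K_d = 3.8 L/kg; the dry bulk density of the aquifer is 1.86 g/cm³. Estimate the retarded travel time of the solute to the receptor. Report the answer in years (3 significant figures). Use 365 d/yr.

31.6 years

Hydraulic gradient i = (231.00 − 230.94) / 56.5 = 0.06 / 56.5 = 0.001062
Darcy flux q = K·i = 88.7 × 0.001062 = 0.09419 m/d
Average linear velocity = 0.09419 / 0.27 = 0.3489 m/d
Retardation R = 1 + ρ_b·K_d/n = 1 + 1.86×3.8/0.27 = 27.18
Contaminant velocity v_c = v/R = 0.3489/27.18 = 0.01284 m/d
t = L/v_c = 148/0.01284 = 11530 d
   = 11530/365 = 31.6 yr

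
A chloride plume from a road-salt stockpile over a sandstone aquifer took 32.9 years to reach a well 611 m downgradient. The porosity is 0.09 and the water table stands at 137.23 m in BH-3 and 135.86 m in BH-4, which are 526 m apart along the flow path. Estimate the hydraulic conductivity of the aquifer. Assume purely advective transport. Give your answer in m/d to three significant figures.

1.76 m/d

Hydraulic gradient i = (137.23 − 135.86) / 526 = 1.37 / 526 = 0.002605
t = 32.9 years = 12010 d
v = L / t = 611 / 12010 = 0.05088 m/d
K = v · n / i = 0.05088 × 0.09 / 0.002605 = 1.76 m/d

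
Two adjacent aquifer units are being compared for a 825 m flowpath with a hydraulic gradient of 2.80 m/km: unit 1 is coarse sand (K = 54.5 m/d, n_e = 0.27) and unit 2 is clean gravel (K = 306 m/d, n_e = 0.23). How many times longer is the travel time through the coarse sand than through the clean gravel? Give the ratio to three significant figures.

6.59

Unit 1 (coarse sand): v = 54.5×0.0028/0.27 = 0.5652 m/d, t = 825/0.5652 = 1460 d
Unit 2 (clean gravel): v = 306×0.0028/0.23 = 3.725 m/d, t = 825/3.725 = 221.5 d
t(coarse sand) / t(clean gravel) = 1460/221.5 = 6.59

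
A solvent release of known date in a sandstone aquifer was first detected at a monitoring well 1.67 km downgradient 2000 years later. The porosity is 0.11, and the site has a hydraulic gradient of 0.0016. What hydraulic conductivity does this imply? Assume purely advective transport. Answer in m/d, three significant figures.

t = 2000 years = 730000 d
L = 1.67 km = 1670 m
v = L / t = 1670 / 730000 = 0.002288 m/d
K = v · n / i = 0.002288 × 0.11 / 0.0016 = 0.157 m/d

0.157 m/d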